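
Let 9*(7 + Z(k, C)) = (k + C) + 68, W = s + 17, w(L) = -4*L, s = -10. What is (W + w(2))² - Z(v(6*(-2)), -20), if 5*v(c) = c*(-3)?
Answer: 28/15 ≈ 1.8667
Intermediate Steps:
v(c) = -3*c/5 (v(c) = (c*(-3))/5 = (-3*c)/5 = -3*c/5)
W = 7 (W = -10 + 17 = 7)
Z(k, C) = 5/9 + C/9 + k/9 (Z(k, C) = -7 + ((k + C) + 68)/9 = -7 + ((C + k) + 68)/9 = -7 + (68 + C + k)/9 = -7 + (68/9 + C/9 + k/9) = 5/9 + C/9 + k/9)
(W + w(2))² - Z(v(6*(-2)), -20) = (7 - 4*2)² - (5/9 + (⅑)*(-20) + (-18*(-2)/5)/9) = (7 - 8)² - (5/9 - 20/9 + (-⅗*(-12))/9) = (-1)² - (5/9 - 20/9 + (⅑)*(36/5)) = 1 - (5/9 - 20/9 + ⅘) = 1 - 1*(-13/15) = 1 + 13/15 = 28/15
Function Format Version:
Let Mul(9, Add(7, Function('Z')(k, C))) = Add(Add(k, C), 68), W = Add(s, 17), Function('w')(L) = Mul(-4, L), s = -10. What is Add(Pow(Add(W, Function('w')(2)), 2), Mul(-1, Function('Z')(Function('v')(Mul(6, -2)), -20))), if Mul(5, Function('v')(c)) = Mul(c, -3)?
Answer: Rational(28, 15) ≈ 1.8667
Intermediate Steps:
Function('v')(c) = Mul(Rational(-3, 5), c) (Function('v')(c) = Mul(Rational(1, 5), Mul(c, -3)) = Mul(Rational(1, 5), Mul(-3, c)) = Mul(Rational(-3, 5), c))
W = 7 (W = Add(-10, 17) = 7)
Function('Z')(k, C) = Add(Rational(5, 9), Mul(Rational(1, 9), C), Mul(Rational(1, 9), k)) (Function('Z')(k, C) = Add(-7, Mul(Rational(1, 9), Add(Add(k, C), 68))) = Add(-7, Mul(Rational(1, 9), Add(Add(C, k), 68))) = Add(-7, Mul(Rational(1, 9), Add(68, C, k))) = Add(-7, Add(Rational(68, 9), Mul(Rational(1, 9), C), Mul(Rational(1, 9), k))) = Add(Rational(5, 9), Mul(Rational(1, 9), C), Mul(Rational(1, 9), k)))
Add(Pow(Add(W, Function('w')(2)), 2), Mul(-1, Function('Z')(Function('v')(Mul(6, -2)), -20))) = Add(Pow(Add(7, Mul(-4, 2)), 2), Mul(-1, Add(Rational(5, 9), Mul(Rational(1, 9), -20), Mul(Rational(1, 9), Mul(Rational(-3, 5), Mul(6, -2)))))) = Add(Pow(Add(7, -8), 2), Mul(-1, Add(Rational(5, 9), Rational(-20, 9), Mul(Rational(1, 9), Mul(Rational(-3, 5), -12))))) = Add(Pow(-1, 2), Mul(-1, Add(Rational(5, 9), Rational(-20, 9), Mul(Rational(1, 9), Rational(36, 5))))) = Add(1, Mul(-1, Add(Rational(5, 9), Rational(-20, 9), Rational(4, 5)))) = Add(1, Mul(-1, Rational(-13, 15))) = Add(1, Rational(13, 15)) = Rational(28, 15)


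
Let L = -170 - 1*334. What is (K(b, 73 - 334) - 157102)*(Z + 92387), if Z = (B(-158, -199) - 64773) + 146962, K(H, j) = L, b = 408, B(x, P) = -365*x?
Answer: -36603363076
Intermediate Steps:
L = -504 (L = -170 - 334 = -504)
K(H, j) = -504
Z = 139859 (Z = (-365*(-158) - 64773) + 146962 = (57670 - 64773) + 146962 = -7103 + 146962 = 139859)
(K(b, 73 - 334) - 157102)*(Z + 92387) = (-504 - 157102)*(139859 + 92387) = -157606*232246 = -36603363076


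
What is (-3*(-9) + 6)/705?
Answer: 11/235 ≈ 0.046808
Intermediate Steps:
(-3*(-9) + 6)/705 = (27 + 6)*(1/705) = 33*(1/705) = 11/235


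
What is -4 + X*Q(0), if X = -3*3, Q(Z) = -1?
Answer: 5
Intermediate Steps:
X = -9
-4 + X*Q(0) = -4 - 9*(-1) = -4 + 9 = 5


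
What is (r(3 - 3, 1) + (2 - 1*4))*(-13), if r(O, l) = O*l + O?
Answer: 26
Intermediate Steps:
r(O, l) = O + O*l
(r(3 - 3, 1) + (2 - 1*4))*(-13) = ((3 - 3)*(1 + 1) + (2 - 1*4))*(-13) = (0*2 + (2 - 4))*(-13) = (0 - 2)*(-13) = -2*(-13) = 26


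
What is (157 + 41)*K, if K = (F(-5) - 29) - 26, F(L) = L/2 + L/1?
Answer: -12375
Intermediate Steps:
F(L) = 3*L/2 (F(L) = L*(1/2) + L*1 = L/2 + L = 3*L/2)
K = -125/2 (K = ((3/2)*(-5) - 29) - 26 = (-15/2 - 29) - 26 = -73/2 - 26 = -125/2 ≈ -62.500)
(157 + 41)*K = (157 + 41)*(-125/2) = 198*(-125/2) = -12375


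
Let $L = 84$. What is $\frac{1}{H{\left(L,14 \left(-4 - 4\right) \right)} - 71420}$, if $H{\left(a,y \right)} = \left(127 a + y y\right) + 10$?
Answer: $- \frac{1}{48198} \approx -2.0748 \cdot 10^{-5}$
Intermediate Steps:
$H{\left(a,y \right)} = 10 + y^{2} + 127 a$ ($H{\left(a,y \right)} = \left(127 a + y^{2}\right) + 10 = \left(y^{2} + 127 a\right) + 10 = 10 + y^{2} + 127 a$)
$\frac{1}{H{\left(L,14 \left(-4 - 4\right) \right)} - 71420} = \frac{1}{\left(10 + \left(14 \left(-4 - 4\right)\right)^{2} + 127 \cdot 84\right) - 71420} = \frac{1}{\left(10 + \left(14 \left(-4 - 4\right)\right)^{2} + 10668\right) - 71420} = \frac{1}{\left(10 + \left(14 \left(-8\right)\right)^{2} + 10668\right) - 71420} = \frac{1}{\left(10 + \left(-112\right)^{2} + 10668\right) - 71420} = \frac{1}{\left(10 + 12544 + 10668\right) - 71420} = \frac{1}{23222 - 71420} = \frac{1}{-48198} = - \frac{1}{48198}$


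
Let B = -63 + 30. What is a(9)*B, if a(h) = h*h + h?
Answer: -2970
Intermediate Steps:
B = -33
a(h) = h + h**2 (a(h) = h**2 + h = h + h**2)
a(9)*B = (9*(1 + 9))*(-33) = (9*10)*(-33) = 90*(-33) = -2970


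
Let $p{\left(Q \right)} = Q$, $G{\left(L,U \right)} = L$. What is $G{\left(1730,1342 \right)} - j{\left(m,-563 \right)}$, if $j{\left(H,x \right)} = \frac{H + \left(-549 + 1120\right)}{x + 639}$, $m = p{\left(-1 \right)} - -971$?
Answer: $\frac{129939}{76} \approx 1709.7$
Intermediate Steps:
$m = 970$ ($m = -1 - -971 = -1 + 971 = 970$)
$j{\left(H,x \right)} = \frac{571 + H}{639 + x}$ ($j{\left(H,x \right)} = \frac{H + 571}{639 + x} = \frac{571 + H}{639 + x}$)
$G{\left(1730,1342 \right)} - j{\left(m,-563 \right)} = 1730 - \frac{571 + 970}{639 - 563} = 1730 - \frac{1}{76} \cdot 1541 = 1730 - \frac{1541}{76} = \frac{129939}{76}$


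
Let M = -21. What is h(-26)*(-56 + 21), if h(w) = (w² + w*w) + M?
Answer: -46585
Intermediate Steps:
h(w) = -21 + 2*w² (h(w) = (w² + w*w) - 21 = (w² + w²) - 21 = 2*w² - 21 = -21 + 2*w²)
h(-26)*(-56 + 21) = (-21 + 2*(-26)²)*(-56 + 21) = (-21 + 2*676)*(-35) = (-21 + 1352)*(-35) = 1331*(-35) = -46585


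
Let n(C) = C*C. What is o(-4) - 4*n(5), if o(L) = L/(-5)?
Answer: -496/5 ≈ -99.200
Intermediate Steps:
n(C) = C²
o(L) = -L/5 (o(L) = L*(-⅕) = -L/5)
o(-4) - 4*n(5) = -⅕*(-4) - 4*5² = ⅘ - 4*25 = ⅘ - 100 = -496/5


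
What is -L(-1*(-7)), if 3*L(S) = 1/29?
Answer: -1/87 ≈ -0.011494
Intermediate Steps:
L(S) = 1/87 (L(S) = (⅓)/29 = (⅓)*(1/29) = 1/87)
-L(-1*(-7)) = -1*1/87 = -1/87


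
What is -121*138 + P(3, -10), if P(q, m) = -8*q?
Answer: -16722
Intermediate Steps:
-121*138 + P(3, -10) = -121*138 - 8*3 = -16698 - 24 = -16722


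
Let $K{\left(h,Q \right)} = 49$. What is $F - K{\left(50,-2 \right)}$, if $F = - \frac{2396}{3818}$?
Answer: $- \frac{94739}{1909} \approx -49.628$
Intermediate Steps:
$F = - \frac{1198}{1909}$ ($F = \left(-2396\right) \frac{1}{3818} = - \frac{1198}{1909} \approx -0.62755$)
$F - K{\left(50,-2 \right)} = - \frac{1198}{1909} - 49 = - \frac{94739}{1909}$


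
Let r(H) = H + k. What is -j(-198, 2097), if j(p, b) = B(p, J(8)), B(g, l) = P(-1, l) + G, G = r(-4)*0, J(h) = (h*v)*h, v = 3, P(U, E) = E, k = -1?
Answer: -192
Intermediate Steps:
r(H) = -1 + H (r(H) = H - 1 = -1 + H)
J(h) = 3*h² (J(h) = (h*3)*h = (3*h)*h = 3*h²)
G = 0 (G = (-1 - 4)*0 = -5*0 = 0)
B(g, l) = l (B(g, l) = l + 0 = l)
j(p, b) = 192 (j(p, b) = 3*8² = 3*64 = 192)
-j(-198, 2097) = -1*192 = -192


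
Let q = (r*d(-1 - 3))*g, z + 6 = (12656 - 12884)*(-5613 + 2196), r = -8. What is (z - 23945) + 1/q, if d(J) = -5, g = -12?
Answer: 362459999/480 ≈ 7.5513e+5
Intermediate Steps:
z = 779070 (z = -6 + (12656 - 12884)*(-5613 + 2196) = -6 - 228*(-3417) = -6 + 779076 = 779070)
q = -480 (q = -8*(-5)*(-12) = 40*(-12) = -480)
(z - 23945) + 1/q = (779070 - 23945) + 1/(-480) = 755125 - 1/480 = 362459999/480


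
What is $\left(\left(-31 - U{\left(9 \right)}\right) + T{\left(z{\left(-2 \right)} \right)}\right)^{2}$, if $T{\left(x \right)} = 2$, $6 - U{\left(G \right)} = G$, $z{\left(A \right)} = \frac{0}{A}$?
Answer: $676$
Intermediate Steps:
$z{\left(A \right)} = 0$
$U{\left(G \right)} = 6 - G$
$\left(\left(-31 - U{\left(9 \right)}\right) + T{\left(z{\left(-2 \right)} \right)}\right)^{2} = \left(\left(-31 - \left(6 - 9\right)\right) + 2\right)^{2} = \left(\left(-31 - -3\right) + 2\right)^{2} = \left(\left(-31 + 3\right) + 2\right)^{2} = \left(-28 + 2\right)^{2} = \left(-26\right)^{2} = 676$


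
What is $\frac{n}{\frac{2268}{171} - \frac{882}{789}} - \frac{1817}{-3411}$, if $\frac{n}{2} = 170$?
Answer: $\frac{11579401}{405909} \approx 28.527$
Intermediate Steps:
$n = 340$ ($n = 2 \cdot 170 = 340$)
$\frac{n}{\frac{2268}{171} - \frac{882}{789}} - \frac{1817}{-3411} = \frac{340}{\frac{2268}{171} - \frac{882}{789}} - \frac{1817}{-3411} = \frac{340}{2268 \cdot \frac{1}{171} - \frac{294}{263}} - - \frac{1817}{3411} = \frac{340}{\frac{252}{19} - \frac{294}{263}} + \frac{1817}{3411} = \frac{340}{\frac{60690}{4997}} + \frac{1817}{3411} = 340 \cdot \frac{4997}{60690} + \frac{1817}{3411} = \frac{9994}{357} + \frac{1817}{3411} = \frac{11579401}{405909}$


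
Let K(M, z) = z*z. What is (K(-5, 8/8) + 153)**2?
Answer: 23716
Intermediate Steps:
K(M, z) = z**2
(K(-5, 8/8) + 153)**2 = ((8/8)**2 + 153)**2 = ((8*(1/8))**2 + 153)**2 = (1**2 + 153)**2 = (1 + 153)**2 = 154**2 = 23716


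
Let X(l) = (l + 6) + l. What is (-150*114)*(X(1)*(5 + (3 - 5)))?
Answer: -410400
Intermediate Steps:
X(l) = 6 + 2*l (X(l) = (6 + l) + l = 6 + 2*l)
(-150*114)*(X(1)*(5 + (3 - 5))) = (-150*114)*((6 + 2*1)*(5 + (3 - 5))) = -17100*(6 + 2)*(5 - 2) = -136800*3 = -17100*24 = -410400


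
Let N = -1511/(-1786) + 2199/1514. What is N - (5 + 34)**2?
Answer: -1026643754/676001 ≈ -1518.7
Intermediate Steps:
N = 1553767/676001 (N = -1511*(-1/1786) + 2199*(1/1514) = 1511/1786 + 2199/1514 = 1553767/676001 ≈ 2.2985)
N - (5 + 34)**2 = 1553767/676001 - (5 + 34)**2 = 1553767/676001 - 1*39**2 = 1553767/676001 - 1*1521 = 1553767/676001 - 1521 = -1026643754/676001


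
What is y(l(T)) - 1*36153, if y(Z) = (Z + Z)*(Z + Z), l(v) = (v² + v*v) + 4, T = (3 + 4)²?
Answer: 92354391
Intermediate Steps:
T = 49 (T = 7² = 49)
l(v) = 4 + 2*v² (l(v) = (v² + v²) + 4 = 2*v² + 4 = 4 + 2*v²)
y(Z) = 4*Z² (y(Z) = (2*Z)*(2*Z) = 4*Z²)
y(l(T)) - 1*36153 = 4*(4 + 2*49²)² - 1*36153 = 4*(4 + 2*2401)² - 36153 = 4*(4 + 4802)² - 36153 = 4*4806² - 36153 = 4*23097636 - 36153 = 92390544 - 36153 = 92354391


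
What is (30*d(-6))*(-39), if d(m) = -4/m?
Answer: -780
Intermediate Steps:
(30*d(-6))*(-39) = (30*(-4/(-6)))*(-39) = (30*(-4*(-⅙)))*(-39) = (30*(⅔))*(-39) = 20*(-39) = -780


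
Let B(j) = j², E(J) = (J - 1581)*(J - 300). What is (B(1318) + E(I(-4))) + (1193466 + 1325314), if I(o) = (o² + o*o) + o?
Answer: 4678320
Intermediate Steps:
I(o) = o + 2*o² (I(o) = (o² + o²) + o = 2*o² + o = o + 2*o²)
E(J) = (-1581 + J)*(-300 + J)
(B(1318) + E(I(-4))) + (1193466 + 1325314) = (1318² + (474300 + (-4*(1 + 2*(-4)))² - (-7524)*(1 + 2*(-4)))) + (1193466 + 1325314) = (1737124 + (474300 + (-4*(1 - 8))² - (-7524)*(1 - 8))) + 2518780 = (1737124 + (474300 + (-4*(-7))² - (-7524)*(-7))) + 2518780 = (1737124 + (474300 + 28² - 1881*28)) + 2518780 = (1737124 + (474300 + 784 - 52668)) + 2518780 = (1737124 + 422416) + 2518780 = 2159540 + 2518780 = 4678320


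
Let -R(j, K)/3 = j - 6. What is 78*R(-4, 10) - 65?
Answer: 2275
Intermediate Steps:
R(j, K) = 18 - 3*j (R(j, K) = -3*(j - 6) = -3*(-6 + j) = 18 - 3*j)
78*R(-4, 10) - 65 = 78*(18 - 3*(-4)) - 65 = 78*(18 + 12) - 65 = 78*30 - 65 = 2340 - 65 = 2275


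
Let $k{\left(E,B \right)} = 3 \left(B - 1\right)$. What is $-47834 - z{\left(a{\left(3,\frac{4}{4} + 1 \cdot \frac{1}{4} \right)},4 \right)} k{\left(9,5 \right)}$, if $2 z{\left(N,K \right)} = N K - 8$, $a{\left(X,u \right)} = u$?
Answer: $-47816$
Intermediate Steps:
$k{\left(E,B \right)} = -3 + 3 B$ ($k{\left(E,B \right)} = 3 \left(-1 + B\right) = -3 + 3 B$)
$z{\left(N,K \right)} = -4 + \frac{K N}{2}$ ($z{\left(N,K \right)} = \frac{N K - 8}{2} = \frac{K N - 8}{2} = \frac{-8 + K N}{2} = -4 + \frac{K N}{2}$)
$-47834 - z{\left(a{\left(3,\frac{4}{4} + 1 \cdot \frac{1}{4} \right)},4 \right)} k{\left(9,5 \right)} = -47834 - \left(-4 + \frac{1}{2} \cdot 4 \left(\frac{4}{4} + 1 \cdot \frac{1}{4}\right)\right) \left(-3 + 3 \cdot 5\right) = -47834 - \left(-4 + \frac{1}{2} \cdot 4 \left(4 \cdot \frac{1}{4} + 1 \cdot \frac{1}{4}\right)\right) \left(-3 + 15\right) = -47834 - \left(-4 + \frac{1}{2} \cdot 4 \left(1 + \frac{1}{4}\right)\right) 12 = -47834 - \left(-4 + \frac{1}{2} \cdot 4 \cdot \frac{5}{4}\right) 12 = -47834 - \left(-4 + \frac{5}{2}\right) 12 = -47834 - \left(- \frac{3}{2}\right) 12 = -47834 - -18 = -47834 + 18 = -47816$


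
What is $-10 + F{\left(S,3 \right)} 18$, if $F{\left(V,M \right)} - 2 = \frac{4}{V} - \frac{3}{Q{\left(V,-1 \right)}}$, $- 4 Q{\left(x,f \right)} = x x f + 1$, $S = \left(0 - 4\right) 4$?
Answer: $\frac{3511}{170} \approx 20.653$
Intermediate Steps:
$S = -16$ ($S = \left(-4\right) 4 = -16$)
$Q{\left(x,f \right)} = - \frac{1}{4} - \frac{f x^{2}}{4}$ ($Q{\left(x,f \right)} = - \frac{x x f + 1}{4} = - \frac{x^{2} f + 1}{4} = - \frac{f x^{2} + 1}{4} = - \frac{1 + f x^{2}}{4} = - \frac{1}{4} - \frac{f x^{2}}{4}$)
$F{\left(V,M \right)} = 2 - \frac{3}{- \frac{1}{4} + \frac{V^{2}}{4}} + \frac{4}{V}$ ($F{\left(V,M \right)} = 2 - \left(- \frac{4}{V} + \frac{3}{- \frac{1}{4} - - \frac{V^{2}}{4}}\right) = 2 - \left(- \frac{4}{V} + \frac{3}{- \frac{1}{4} + \frac{V^{2}}{4}}\right) = 2 - \frac{3}{- \frac{1}{4} + \frac{V^{2}}{4}} + \frac{4}{V}$)
$-10 + F{\left(S,3 \right)} 18 = -10 + \frac{-4 - -224 + 2 \left(-16\right)^{3} + 4 \left(-16\right)^{2}}{\left(-16\right)^{3} - -16} \cdot 18 = -10 + \frac{-4 + 224 + 2 \left(-4096\right) + 4 \cdot 256}{-4096 + 16} \cdot 18 = -10 + \frac{-4 + 224 - 8192 + 1024}{-4080} \cdot 18 = -10 + \left(- \frac{1}{4080}\right) \left(-6948\right) 18 = -10 + \frac{579}{340} \cdot 18 = -10 + \frac{5211}{170} = \frac{3511}{170}$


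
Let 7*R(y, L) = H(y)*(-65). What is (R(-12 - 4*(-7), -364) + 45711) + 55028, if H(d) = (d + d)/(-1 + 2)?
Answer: 703093/7 ≈ 1.0044e+5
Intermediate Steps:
H(d) = 2*d (H(d) = (2*d)/1 = (2*d)*1 = 2*d)
R(y, L) = -130*y/7 (R(y, L) = ((2*y)*(-65))/7 = (-130*y)/7 = -130*y/7)
(R(-12 - 4*(-7), -364) + 45711) + 55028 = (-130*(-12 - 4*(-7))/7 + 45711) + 55028 = (-130*(-12 + 28)/7 + 45711) + 55028 = (-130/7*16 + 45711) + 55028 = (-2080/7 + 45711) + 55028 = 317897/7 + 55028 = 703093/7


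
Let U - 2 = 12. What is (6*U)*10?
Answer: 840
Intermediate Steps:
U = 14 (U = 2 + 12 = 14)
(6*U)*10 = (6*14)*10 = 84*10 = 840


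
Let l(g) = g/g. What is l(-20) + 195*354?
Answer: 69031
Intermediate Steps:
l(g) = 1
l(-20) + 195*354 = 1 + 195*354 = 1 + 69030 = 69031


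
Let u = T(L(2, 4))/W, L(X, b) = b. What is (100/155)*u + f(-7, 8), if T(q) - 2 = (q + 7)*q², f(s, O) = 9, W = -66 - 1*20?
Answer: 10217/1333 ≈ 7.6647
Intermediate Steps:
W = -86 (W = -66 - 20 = -86)
T(q) = 2 + q²*(7 + q) (T(q) = 2 + (q + 7)*q² = 2 + (7 + q)*q² = 2 + q²*(7 + q))
u = -89/43 (u = (2 + 4³ + 7*4²)/(-86) = (2 + 64 + 7*16)*(-1/86) = (2 + 64 + 112)*(-1/86) = 178*(-1/86) = -89/43 ≈ -2.0698)
(100/155)*u + f(-7, 8) = (100/155)*(-89/43) + 9 = (100*(1/155))*(-89/43) + 9 = (20/31)*(-89/43) + 9 = -1780/1333 + 9 = 10217/1333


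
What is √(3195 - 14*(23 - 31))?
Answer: √3307 ≈ 57.507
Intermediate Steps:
√(3195 - 14*(23 - 31)) = √(3195 - 14*(-8)) = √(3195 + 112) = √3307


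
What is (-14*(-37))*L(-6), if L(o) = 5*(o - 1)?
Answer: -18130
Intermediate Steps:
L(o) = -5 + 5*o (L(o) = 5*(-1 + o) = -5 + 5*o)
(-14*(-37))*L(-6) = (-14*(-37))*(-5 + 5*(-6)) = 518*(-5 - 30) = 518*(-35) = -18130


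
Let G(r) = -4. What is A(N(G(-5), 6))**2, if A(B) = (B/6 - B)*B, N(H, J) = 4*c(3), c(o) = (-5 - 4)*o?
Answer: 94478400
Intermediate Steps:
c(o) = -9*o
N(H, J) = -108 (N(H, J) = 4*(-9*3) = 4*(-27) = -108)
A(B) = -5*B**2/6 (A(B) = (B*(1/6) - B)*B = (B/6 - B)*B = (-5*B/6)*B = -5*B**2/6)
A(N(G(-5), 6))**2 = (-5/6*(-108)**2)**2 = (-5/6*11664)**2 = (-9720)**2 = 94478400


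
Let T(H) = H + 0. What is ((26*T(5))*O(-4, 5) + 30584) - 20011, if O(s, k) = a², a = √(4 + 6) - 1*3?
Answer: 13043 - 780*√10 ≈ 10576.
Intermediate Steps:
T(H) = H
a = -3 + √10 (a = √10 - 3 = -3 + √10 ≈ 0.16228)
O(s, k) = (-3 + √10)²
((26*T(5))*O(-4, 5) + 30584) - 20011 = ((26*5)*(3 - √10)² + 30584) - 20011 = (130*(3 - √10)² + 30584) - 20011 = (30584 + 130*(3 - √10)²) - 20011 = 10573 + 130*(3 - √10)²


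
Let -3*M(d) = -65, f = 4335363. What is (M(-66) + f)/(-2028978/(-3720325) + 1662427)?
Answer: 6912445697150/2650616039037 ≈ 2.6079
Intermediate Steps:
M(d) = 65/3 (M(d) = -1/3*(-65) = 65/3)
(M(-66) + f)/(-2028978/(-3720325) + 1662427) = (65/3 + 4335363)/(-2028978/(-3720325) + 1662427) = 13006154/(3*(-2028978*(-1/3720325) + 1662427)) = 13006154/(3*(289854/531475 + 1662427)) = 13006154/(3*(883538679679/531475)) = (13006154/3)*(531475/883538679679) = 6912445697150/2650616039037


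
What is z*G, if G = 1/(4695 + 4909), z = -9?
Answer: -9/9604 ≈ -0.00093711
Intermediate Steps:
G = 1/9604 ≈ 0.00010412
z*G = -9*1/9604 = -9/9604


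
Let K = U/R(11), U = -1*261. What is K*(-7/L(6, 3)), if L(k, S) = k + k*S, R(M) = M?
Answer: 609/88 ≈ 6.9205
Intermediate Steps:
U = -261
L(k, S) = k + S*k
K = -261/11 ≈ -23.727
K*(-7/L(6, 3)) = -(-1827)/(11*(6*(1 + 3))) = -(-1827)/(11*(6*4)) = -(-1827)/(11*24) = -261/11*(-7/24) = 609/88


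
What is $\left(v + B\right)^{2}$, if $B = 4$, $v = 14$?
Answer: $324$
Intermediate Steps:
$\left(v + B\right)^{2} = \left(14 + 4\right)^{2} = 18^{2} = 324$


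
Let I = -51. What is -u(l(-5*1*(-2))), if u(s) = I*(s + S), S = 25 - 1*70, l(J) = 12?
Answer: -1683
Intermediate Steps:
S = -45 (S = 25 - 70 = -45)
u(s) = 2295 - 51*s (u(s) = -51*(s - 45) = -51*(-45 + s) = 2295 - 51*s)
-u(l(-5*1*(-2))) = -(2295 - 51*12) = -(2295 - 612) = -1*1683 = -1683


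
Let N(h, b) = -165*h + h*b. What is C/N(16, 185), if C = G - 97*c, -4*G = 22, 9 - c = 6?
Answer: -593/640 ≈ -0.92656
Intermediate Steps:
c = 3 (c = 9 - 1*6 = 9 - 6 = 3)
G = -11/2 (G = -¼*22 = -11/2 ≈ -5.5000)
N(h, b) = -165*h + b*h
C = -593/2 (C = -11/2 - 97*3 = -11/2 - 291 = -593/2 ≈ -296.50)
C/N(16, 185) = -593*1/(16*(-165 + 185))/2 = -593/(2*(16*20)) = -593/2/320 = -593/2*1/320 = -593/640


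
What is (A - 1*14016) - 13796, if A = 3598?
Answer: -24214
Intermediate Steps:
(A - 1*14016) - 13796 = (3598 - 1*14016) - 13796 = (3598 - 14016) - 13796 = -10418 - 13796 = -24214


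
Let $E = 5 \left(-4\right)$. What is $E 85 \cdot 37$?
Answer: $-62900$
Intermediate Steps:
$E = -20$
$E 85 \cdot 37 = \left(-20\right) 85 \cdot 37 = \left(-1700\right) 37 = -62900$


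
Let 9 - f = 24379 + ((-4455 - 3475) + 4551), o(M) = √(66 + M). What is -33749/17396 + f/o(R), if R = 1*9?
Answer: -33749/17396 - 6997*√3/5 ≈ -2425.8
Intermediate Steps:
R = 9
f = -20991 (f = 9 - (24379 + ((-4455 - 3475) + 4551)) = 9 - (24379 + (-7930 + 4551)) = 9 - (24379 - 3379) = 9 - 1*21000 = 9 - 21000 = -20991)
-33749/17396 + f/o(R) = -33749/17396 - 20991/√(66 + 9) = -33749*1/17396 - 20991*√3/15 = -33749/17396 - 20991*√3/15 = -33749/17396 - 6997*√3/5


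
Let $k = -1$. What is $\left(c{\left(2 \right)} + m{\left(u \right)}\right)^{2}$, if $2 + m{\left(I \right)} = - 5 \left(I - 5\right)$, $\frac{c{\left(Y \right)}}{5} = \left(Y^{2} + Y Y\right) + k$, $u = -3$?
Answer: $5329$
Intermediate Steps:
$c{\left(Y \right)} = -5 + 10 Y^{2}$ ($c{\left(Y \right)} = 5 \left(\left(Y^{2} + Y Y\right) - 1\right) = 5 \left(\left(Y^{2} + Y^{2}\right) - 1\right) = 5 \left(2 Y^{2} - 1\right) = 5 \left(-1 + 2 Y^{2}\right) = -5 + 10 Y^{2}$)
$m{\left(I \right)} = 23 - 5 I$ ($m{\left(I \right)} = -2 - 5 \left(I - 5\right) = -2 - 5 \left(-5 + I\right) = -2 - \left(-25 + 5 I\right) = 23 - 5 I$)
$\left(c{\left(2 \right)} + m{\left(u \right)}\right)^{2} = \left(\left(-5 + 10 \cdot 2^{2}\right) + \left(23 - -15\right)\right)^{2} = \left(\left(-5 + 10 \cdot 4\right) + \left(23 + 15\right)\right)^{2} = \left(\left(-5 + 40\right) + 38\right)^{2} = \left(35 + 38\right)^{2} = 73^{2} = 5329$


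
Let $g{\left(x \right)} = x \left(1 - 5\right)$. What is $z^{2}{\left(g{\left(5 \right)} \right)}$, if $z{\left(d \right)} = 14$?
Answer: $196$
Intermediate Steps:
$g{\left(x \right)} = - 4 x$ ($g{\left(x \right)} = x \left(-4\right) = - 4 x$)
$z^{2}{\left(g{\left(5 \right)} \right)} = 14^{2} = 196$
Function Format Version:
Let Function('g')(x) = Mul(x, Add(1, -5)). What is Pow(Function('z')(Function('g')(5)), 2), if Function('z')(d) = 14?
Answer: 196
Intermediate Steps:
Function('g')(x) = Mul(-4, x) (Function('g')(x) = Mul(x, -4) = Mul(-4, x))
Pow(Function('z')(Function('g')(5)), 2) = Pow(14, 2) = 196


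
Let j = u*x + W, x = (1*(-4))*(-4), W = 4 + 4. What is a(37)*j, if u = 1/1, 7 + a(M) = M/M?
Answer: -144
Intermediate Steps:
a(M) = -6 (a(M) = -7 + M/M = -7 + 1 = -6)
W = 8
u = 1
x = 16 (x = -4*(-4) = 16)
j = 24 (j = 1*16 + 8 = 16 + 8 = 24)
a(37)*j = -6*24 = -144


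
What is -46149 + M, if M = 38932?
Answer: -7217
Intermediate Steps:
-46149 + M = -46149 + 38932 = -7217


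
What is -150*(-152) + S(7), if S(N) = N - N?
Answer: 22800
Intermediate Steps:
S(N) = 0
-150*(-152) + S(7) = -150*(-152) + 0 = 22800 + 0 = 22800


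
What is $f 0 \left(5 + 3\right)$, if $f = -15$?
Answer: $0$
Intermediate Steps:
$f 0 \left(5 + 3\right) = - 15 \cdot 0 \left(5 + 3\right) = - 15 \cdot 0 \cdot 8 = \left(-15\right) 0 = 0$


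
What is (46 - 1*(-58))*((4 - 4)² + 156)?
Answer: 16224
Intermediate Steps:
(46 - 1*(-58))*((4 - 4)² + 156) = (46 + 58)*(0² + 156) = 104*(0 + 156) = 104*156 = 16224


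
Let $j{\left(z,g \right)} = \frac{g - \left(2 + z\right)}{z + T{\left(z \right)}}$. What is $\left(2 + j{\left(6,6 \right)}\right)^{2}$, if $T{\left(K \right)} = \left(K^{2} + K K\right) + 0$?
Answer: $\frac{5929}{1521} \approx 3.8981$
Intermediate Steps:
$T{\left(K \right)} = 2 K^{2}$ ($T{\left(K \right)} = \left(K^{2} + K^{2}\right) + 0 = 2 K^{2} + 0 = 2 K^{2}$)
$j{\left(z,g \right)} = \frac{-2 + g - z}{z + 2 z^{2}}$ ($j{\left(z,g \right)} = \frac{g - \left(2 + z\right)}{z + 2 z^{2}} = \frac{-2 + g - z}{z + 2 z^{2}}$)
$\left(2 + j{\left(6,6 \right)}\right)^{2} = \left(2 + \frac{-2 + 6 - 6}{6 \left(1 + 2 \cdot 6\right)}\right)^{2} = \left(2 + \frac{-2 + 6 - 6}{6 \left(1 + 12\right)}\right)^{2} = \left(2 + \frac{1}{6} \cdot \frac{1}{13} \left(-2\right)\right)^{2} = \left(2 - \frac{1}{39}\right)^{2} = \left(\frac{77}{39}\right)^{2} = \frac{5929}{1521}$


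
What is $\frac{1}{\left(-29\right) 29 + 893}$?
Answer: $\frac{1}{52} \approx 0.019231$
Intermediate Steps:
$\frac{1}{\left(-29\right) 29 + 893} = \frac{1}{-841 + 893} = \frac{1}{52}$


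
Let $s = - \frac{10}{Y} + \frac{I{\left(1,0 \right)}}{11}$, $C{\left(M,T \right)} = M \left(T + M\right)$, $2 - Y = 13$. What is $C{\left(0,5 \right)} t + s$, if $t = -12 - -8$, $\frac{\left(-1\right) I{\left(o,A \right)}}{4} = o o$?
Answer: $\frac{6}{11} \approx 0.54545$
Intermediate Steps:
$Y = -11$ ($Y = 2 - 13 = -11$)
$I{\left(o,A \right)} = - 4 o^{2}$ ($I{\left(o,A \right)} = - 4 o o = - 4 o^{2}$)
$C{\left(M,T \right)} = M \left(M + T\right)$
$s = \frac{6}{11}$ ($s = - \frac{10}{-11} + \frac{\left(-4\right) 1^{2}}{11} = \left(-10\right) \left(- \frac{1}{11}\right) + \left(-4\right) 1 \cdot \frac{1}{11} = \frac{10}{11} - \frac{4}{11} = \frac{6}{11} \approx 0.54545$)
$t = -4$ ($t = -12 + 8 = -4$)
$C{\left(0,5 \right)} t + s = 0 \left(0 + 5\right) \left(-4\right) + \frac{6}{11} = 0 \cdot 5 \left(-4\right) + \frac{6}{11} = 0 \left(-4\right) + \frac{6}{11} = 0 + \frac{6}{11} = \frac{6}{11}$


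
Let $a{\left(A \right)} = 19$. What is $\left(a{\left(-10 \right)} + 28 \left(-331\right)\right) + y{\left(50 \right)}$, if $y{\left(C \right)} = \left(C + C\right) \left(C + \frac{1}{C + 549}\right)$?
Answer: $- \frac{2545051}{599} \approx -4248.8$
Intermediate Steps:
$y{\left(C \right)} = 2 C \left(C + \frac{1}{549 + C}\right)$
$\left(a{\left(-10 \right)} + 28 \left(-331\right)\right) + y{\left(50 \right)} = \left(19 + 28 \left(-331\right)\right) + 2 \cdot 50 \frac{1}{549 + 50} \left(1 + 50^{2} + 549 \cdot 50\right) = \left(19 - 9268\right) + 2 \cdot 50 \cdot \frac{1}{599} \left(1 + 2500 + 27450\right) = -9249 + 2 \cdot 50 \cdot \frac{1}{599} \cdot 29951 = -9249 + \frac{2995100}{599} = - \frac{2545051}{599}$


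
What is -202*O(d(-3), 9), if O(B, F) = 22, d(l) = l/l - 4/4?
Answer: -4444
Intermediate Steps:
d(l) = 0 (d(l) = 1 - 4*¼ = 1 - 1 = 0)
-202*O(d(-3), 9) = -202*22 = -4444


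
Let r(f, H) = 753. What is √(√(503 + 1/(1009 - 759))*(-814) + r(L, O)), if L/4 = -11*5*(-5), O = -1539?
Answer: √(18825 - 407*√1257510)/5 ≈ 132.3*I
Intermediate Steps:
L = 1100 (L = 4*(-11*5*(-5)) = 4*(-55*(-5)) = 4*275 = 1100)
√(√(503 + 1/(1009 - 759))*(-814) + r(L, O)) = √(√(503 + 1/(1009 - 759))*(-814) + 753) = √(√(503 + 1/250)*(-814) + 753) = √(√(125751/250)*(-814) + 753) = √((√1257510/50)*(-814) + 753) = √(-407*√1257510/25 + 753) = √(753 - 407*√1257510/25)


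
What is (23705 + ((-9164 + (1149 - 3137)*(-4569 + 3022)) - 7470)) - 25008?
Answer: 3057499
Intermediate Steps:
(23705 + ((-9164 + (1149 - 3137)*(-4569 + 3022)) - 7470)) - 25008 = (23705 + ((-9164 - 1988*(-1547)) - 7470)) - 25008 = (23705 + ((-9164 + 3075436) - 7470)) - 25008 = (23705 + (3066272 - 7470)) - 25008 = (23705 + 3058802) - 25008 = 3082507 - 25008 = 3057499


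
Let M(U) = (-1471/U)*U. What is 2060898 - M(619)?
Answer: 2062369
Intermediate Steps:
M(U) = -1471
2060898 - M(619) = 2060898 - 1*(-1471) = 2060898 + 1471 = 2062369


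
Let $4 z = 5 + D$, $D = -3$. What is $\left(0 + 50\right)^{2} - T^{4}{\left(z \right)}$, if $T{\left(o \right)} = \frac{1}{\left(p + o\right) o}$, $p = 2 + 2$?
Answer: $\frac{16402244}{6561} \approx 2500.0$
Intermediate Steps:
$p = 4$
$z = \frac{1}{2}$ ($z = \frac{5 - 3}{4} = \frac{1}{4} \cdot 2 = \frac{1}{2} \approx 0.5$)
$T{\left(o \right)} = \frac{1}{o \left(4 + o\right)}$ ($T{\left(o \right)} = \frac{1}{\left(4 + o\right) o} = \frac{1}{o \left(4 + o\right)}$)
$\left(0 + 50\right)^{2} - T^{4}{\left(z \right)} = \left(0 + 50\right)^{2} - \left(\frac{\frac{1}{\frac{1}{2}}}{4 + \frac{1}{2}}\right)^{4} = 50^{2} - \left(\frac{2}{\frac{9}{2}}\right)^{4} = 2500 - \left(2 \cdot \frac{2}{9}\right)^{4} = 2500 - \left(\frac{4}{9}\right)^{4} = 2500 - \frac{256}{6561} = \frac{16402244}{6561}$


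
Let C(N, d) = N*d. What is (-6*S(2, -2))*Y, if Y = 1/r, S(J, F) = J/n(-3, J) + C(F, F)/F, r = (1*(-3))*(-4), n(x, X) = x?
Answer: 4/3 ≈ 1.3333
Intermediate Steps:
r = 12 (r = -3*(-4) = 12)
S(J, F) = F - J/3 (S(J, F) = J/(-3) + (F*F)/F = J*(-1/3) + F**2/F = -J/3 + F = F - J/3)
Y = 1/12 ≈ 0.083333
(-6*S(2, -2))*Y = -6*(-2 - 1/3*2)*(1/12) = -6*(-2 - 2/3)*(1/12) = -6*(-8/3)*(1/12) = 16*(1/12) = 4/3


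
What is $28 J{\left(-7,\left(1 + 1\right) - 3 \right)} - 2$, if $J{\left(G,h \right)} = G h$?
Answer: $194$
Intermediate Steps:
$28 J{\left(-7,\left(1 + 1\right) - 3 \right)} - 2 = 28 \left(- 7 \left(\left(1 + 1\right) - 3\right)\right) - 2 = 28 \left(- 7 \left(2 - 3\right)\right) - 2 = 28 \left(\left(-7\right) \left(-1\right)\right) - 2 = 28 \cdot 7 - 2 = 196 - 2 = 194$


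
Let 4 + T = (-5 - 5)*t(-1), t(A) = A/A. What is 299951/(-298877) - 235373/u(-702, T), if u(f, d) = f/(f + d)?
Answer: -25184537534119/104905827 ≈ -2.4007e+5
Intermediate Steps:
t(A) = 1
T = -14 (T = -4 + (-5 - 5)*1 = -4 - 10*1 = -4 - 10 = -14)
u(f, d) = f/(d + f)
299951/(-298877) - 235373/u(-702, T) = 299951/(-298877) - 235373/((-702/(-14 - 702))) = 299951*(-1/298877) - 235373/((-702/(-716))) = -299951/298877 - 235373/((-702*(-1/716))) = -299951/298877 - 235373/351/358 = -299951/298877 - 235373*358/351 = -299951/298877 - 84263534/351 = -25184537534119/104905827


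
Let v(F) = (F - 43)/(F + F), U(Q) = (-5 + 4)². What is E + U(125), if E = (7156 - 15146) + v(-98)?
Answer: -1565703/196 ≈ -7988.3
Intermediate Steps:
U(Q) = 1 (U(Q) = (-1)² = 1)
v(F) = (-43 + F)/(2*F) (v(F) = (-43 + F)/((2*F)) = (-43 + F)*(1/(2*F)) = (-43 + F)/(2*F))
E = -1565899/196 (E = (7156 - 15146) + (½)*(-43 - 98)/(-98) = -7990 + (½)*(-1/98)*(-141) = -7990 + 141/196 = -1565899/196 ≈ -7989.3)
E + U(125) = -1565899/196 + 1 = -1565703/196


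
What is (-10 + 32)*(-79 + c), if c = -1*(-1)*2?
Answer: -1694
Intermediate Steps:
c = 2 (c = 1*2 = 2)
(-10 + 32)*(-79 + c) = (-10 + 32)*(-79 + 2) = 22*(-77) = -1694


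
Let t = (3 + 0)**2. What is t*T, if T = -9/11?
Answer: -81/11 ≈ -7.3636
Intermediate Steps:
T = -9/11 (T = -9*1/11 = -9/11 ≈ -0.81818)
t = 9 (t = 3**2 = 9)
t*T = 9*(-9/11) = -81/11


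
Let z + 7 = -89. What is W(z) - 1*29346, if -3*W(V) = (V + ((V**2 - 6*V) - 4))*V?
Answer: 280798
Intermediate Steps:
z = -96 (z = -7 - 89 = -96)
W(V) = -V*(-4 + V**2 - 5*V)/3 (W(V) = -(V + ((V**2 - 6*V) - 4))*V/3 = -(V + (-4 + V**2 - 6*V))*V/3 = -(-4 + V**2 - 5*V)*V/3 = -V*(-4 + V**2 - 5*V)/3)
W(z) - 1*29346 = (1/3)*(-96)*(4 - 1*(-96)**2 + 5*(-96)) - 1*29346 = (1/3)*(-96)*(4 - 1*9216 - 480) - 29346 = (1/3)*(-96)*(4 - 9216 - 480) - 29346 = (1/3)*(-96)*(-9692) - 29346 = 310144 - 29346 = 280798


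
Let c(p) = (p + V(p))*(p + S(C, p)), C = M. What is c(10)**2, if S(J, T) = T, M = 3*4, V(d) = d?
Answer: 160000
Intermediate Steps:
M = 12
C = 12
c(p) = 4*p**2 (c(p) = (p + p)*(p + p) = (2*p)*(2*p) = 4*p**2)
c(10)**2 = (4*10**2)**2 = (4*100)**2 = 400**2 = 160000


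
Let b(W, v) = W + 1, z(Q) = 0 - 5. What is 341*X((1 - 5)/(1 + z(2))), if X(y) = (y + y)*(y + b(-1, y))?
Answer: 682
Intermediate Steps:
z(Q) = -5
b(W, v) = 1 + W
X(y) = 2*y**2 (X(y) = (y + y)*(y + (1 - 1)) = (2*y)*(y + 0) = (2*y)*y = 2*y**2)
341*X((1 - 5)/(1 + z(2))) = 341*(2*((1 - 5)/(1 - 5))**2) = 341*(2*(-4/(-4))**2) = 341*(2*(-4*(-1/4))**2) = 341*(2*1**2) = 341*(2*1) = 341*2 = 682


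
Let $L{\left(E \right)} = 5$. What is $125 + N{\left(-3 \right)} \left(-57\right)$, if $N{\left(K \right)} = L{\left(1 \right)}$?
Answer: $-160$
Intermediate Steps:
$N{\left(K \right)} = 5$
$125 + N{\left(-3 \right)} \left(-57\right) = 125 + 5 \left(-57\right) = 125 - 285 = -160$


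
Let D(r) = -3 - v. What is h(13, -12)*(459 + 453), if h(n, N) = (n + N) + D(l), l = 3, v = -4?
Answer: 1824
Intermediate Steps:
D(r) = 1 (D(r) = -3 - 1*(-4) = -3 + 4 = 1)
h(n, N) = 1 + N + n (h(n, N) = (n + N) + 1 = (N + n) + 1 = 1 + N + n)
h(13, -12)*(459 + 453) = (1 - 12 + 13)*(459 + 453) = 2*912 = 1824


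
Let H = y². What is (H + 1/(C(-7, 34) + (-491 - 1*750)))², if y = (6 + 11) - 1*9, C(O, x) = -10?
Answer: 6410083969/1565001 ≈ 4095.9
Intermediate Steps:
y = 8 (y = 17 - 9 = 8)
H = 64 (H = 8² = 64)
(H + 1/(C(-7, 34) + (-491 - 1*750)))² = (64 + 1/(-10 + (-491 - 1*750)))² = (64 + 1/(-10 + (-491 - 750)))² = (64 + 1/(-10 - 1241))² = (64 + 1/(-1251))² = (64 - 1/1251)² = (80063/1251)² = 6410083969/1565001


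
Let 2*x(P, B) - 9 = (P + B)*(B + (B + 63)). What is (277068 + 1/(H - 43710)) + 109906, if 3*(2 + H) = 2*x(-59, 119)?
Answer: 14584663085/37689 ≈ 3.8697e+5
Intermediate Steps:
x(P, B) = 9/2 + (63 + 2*B)*(B + P)/2 (x(P, B) = 9/2 + ((P + B)*(B + (B + 63)))/2 = 9/2 + ((B + P)*(B + (63 + B)))/2 = 9/2 + ((B + P)*(63 + 2*B))/2 = 9/2 + ((63 + 2*B)*(B + P))/2 = 9/2 + (63 + 2*B)*(B + P)/2)
H = 6021 (H = -2 + (2*(9/2 + 119² + (63/2)*119 + (63/2)*(-59) + 119*(-59)))/3 = -2 + (2*(9/2 + 14161 + 7497/2 - 3717/2 - 7021))/3 = -2 + (2*(18069/2))/3 = -2 + (⅓)*18069 = -2 + 6023 = 6021)
(277068 + 1/(H - 43710)) + 109906 = (277068 + 1/(6021 - 43710)) + 109906 = (277068 + 1/(-37689)) + 109906 = (277068 - 1/37689) + 109906 = 10442415851/37689 + 109906 = 14584663085/37689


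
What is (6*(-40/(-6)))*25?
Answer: 1000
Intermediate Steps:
(6*(-40/(-6)))*25 = (6*(-40*(-1/6)))*25 = (6*(20/3))*25 = 40*25 = 1000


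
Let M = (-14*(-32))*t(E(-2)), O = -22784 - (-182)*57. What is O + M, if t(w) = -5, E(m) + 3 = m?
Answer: -14650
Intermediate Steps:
E(m) = -3 + m
O = -12410 (O = -22784 - 1*(-10374) = -22784 + 10374 = -12410)
M = -2240 (M = -14*(-32)*(-5) = 448*(-5) = -2240)
O + M = -12410 - 2240 = -14650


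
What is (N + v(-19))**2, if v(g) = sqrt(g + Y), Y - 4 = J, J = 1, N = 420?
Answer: (420 + I*sqrt(14))**2 ≈ 1.7639e+5 + 3143.0*I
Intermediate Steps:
Y = 5 (Y = 4 + 1 = 5)
v(g) = sqrt(5 + g) (v(g) = sqrt(g + 5) = sqrt(5 + g))
(N + v(-19))**2 = (420 + sqrt(5 - 19))**2 = (420 + sqrt(-14))**2 = (420 + I*sqrt(14))**2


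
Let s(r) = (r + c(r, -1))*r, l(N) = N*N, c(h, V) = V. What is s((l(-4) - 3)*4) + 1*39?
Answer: 2691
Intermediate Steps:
l(N) = N**2
s(r) = r*(-1 + r) (s(r) = (r - 1)*r = (-1 + r)*r = r*(-1 + r))
s((l(-4) - 3)*4) + 1*39 = (((-4)**2 - 3)*4)*(-1 + ((-4)**2 - 3)*4) + 1*39 = ((16 - 3)*4)*(-1 + (16 - 3)*4) + 39 = (13*4)*(-1 + 13*4) + 39 = 52*(-1 + 52) + 39 = 52*51 + 39 = 2652 + 39 = 2691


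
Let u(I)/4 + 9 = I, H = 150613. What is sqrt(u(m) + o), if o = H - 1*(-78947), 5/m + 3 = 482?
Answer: 16*sqrt(205711819)/479 ≈ 479.09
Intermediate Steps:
m = 5/479 (m = 5/(-3 + 482) = 5/479 ≈ 0.010438)
u(I) = -36 + 4*I
o = 229560 (o = 150613 - 1*(-78947) = 150613 + 78947 = 229560)
sqrt(u(m) + o) = sqrt((-36 + 4*(5/479)) + 229560) = sqrt((-36 + 20/479) + 229560) = sqrt(-17224/479 + 229560) = sqrt(109942016/479) = 16*sqrt(205711819)/479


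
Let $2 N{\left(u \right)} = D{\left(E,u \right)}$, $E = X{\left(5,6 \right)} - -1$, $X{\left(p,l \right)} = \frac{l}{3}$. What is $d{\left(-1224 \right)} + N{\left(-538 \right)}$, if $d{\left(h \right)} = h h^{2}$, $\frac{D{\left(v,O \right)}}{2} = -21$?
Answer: $-1833767445$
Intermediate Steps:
$X{\left(p,l \right)} = \frac{l}{3}$ ($X{\left(p,l \right)} = l \frac{1}{3} = \frac{l}{3}$)
$E = 3$ ($E = \frac{1}{3} \cdot 6 - -1 = 2 + 1 = 3$)
$D{\left(v,O \right)} = -42$ ($D{\left(v,O \right)} = 2 \left(-21\right) = -42$)
$N{\left(u \right)} = -21$ ($N{\left(u \right)} = \frac{1}{2} \left(-42\right) = -21$)
$d{\left(h \right)} = h^{3}$
$d{\left(-1224 \right)} + N{\left(-538 \right)} = \left(-1224\right)^{3} - 21 = -1833767424 - 21 = -1833767445$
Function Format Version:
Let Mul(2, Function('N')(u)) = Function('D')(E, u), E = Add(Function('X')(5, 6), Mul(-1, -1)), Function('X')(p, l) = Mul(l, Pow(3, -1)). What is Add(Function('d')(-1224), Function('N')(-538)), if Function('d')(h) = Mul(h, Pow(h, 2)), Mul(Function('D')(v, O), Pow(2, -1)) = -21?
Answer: -1833767445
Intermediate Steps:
Function('X')(p, l) = Mul(Rational(1, 3), l) (Function('X')(p, l) = Mul(l, Rational(1, 3)) = Mul(Rational(1, 3), l))
E = 3 (E = Add(Mul(Rational(1, 3), 6), Mul(-1, -1)) = Add(2, 1) = 3)
Function('D')(v, O) = -42 (Function('D')(v, O) = Mul(2, -21) = -42)
Function('N')(u) = -21 (Function('N')(u) = Mul(Rational(1, 2), -42) = -21)
Function('d')(h) = Pow(h, 3)
Add(Function('d')(-1224), Function('N')(-538)) = Add(Pow(-1224, 3), -21) = Add(-1833767424, -21) = -1833767445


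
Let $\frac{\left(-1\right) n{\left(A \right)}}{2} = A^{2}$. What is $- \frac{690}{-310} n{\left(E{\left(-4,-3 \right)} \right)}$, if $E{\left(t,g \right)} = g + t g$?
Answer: $- \frac{11178}{31} \approx -360.58$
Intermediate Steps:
$E{\left(t,g \right)} = g + g t$
$n{\left(A \right)} = - 2 A^{2}$
$- \frac{690}{-310} n{\left(E{\left(-4,-3 \right)} \right)} = - \frac{690}{-310} \left(- 2 \left(- 3 \left(1 - 4\right)\right)^{2}\right) = \left(-690\right) \left(- \frac{1}{310}\right) \left(- 2 \left(\left(-3\right) \left(-3\right)\right)^{2}\right) = \frac{69 \left(- 2 \cdot 9^{2}\right)}{31} = \frac{69 \left(\left(-2\right) 81\right)}{31} = \frac{69}{31} \left(-162\right) = - \frac{11178}{31}$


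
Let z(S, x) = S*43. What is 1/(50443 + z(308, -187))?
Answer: 1/63687 ≈ 1.5702e-5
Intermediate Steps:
z(S, x) = 43*S
1/(50443 + z(308, -187)) = 1/(50443 + 43*308) = 1/(50443 + 13244) = 1/63687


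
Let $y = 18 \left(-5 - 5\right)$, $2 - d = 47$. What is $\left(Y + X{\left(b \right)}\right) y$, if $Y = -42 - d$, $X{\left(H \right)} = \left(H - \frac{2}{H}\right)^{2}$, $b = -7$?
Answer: $- \frac{424080}{49} \approx -8654.7$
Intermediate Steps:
$d = -45$ ($d = 2 - 47 = -45$)
$y = -180$ ($y = 18 \left(-5 - 5\right) = 18 \left(-10\right) = -180$)
$Y = 3$ ($Y = -42 - -45 = -42 + 45 = 3$)
$\left(Y + X{\left(b \right)}\right) y = \left(3 + \frac{\left(-2 + \left(-7\right)^{2}\right)^{2}}{49}\right) \left(-180\right) = \left(3 + \frac{\left(-2 + 49\right)^{2}}{49}\right) \left(-180\right) = \left(3 + \frac{47^{2}}{49}\right) \left(-180\right) = \left(3 + \frac{1}{49} \cdot 2209\right) \left(-180\right) = \left(3 + \frac{2209}{49}\right) \left(-180\right) = \frac{2356}{49} \left(-180\right) = - \frac{424080}{49}$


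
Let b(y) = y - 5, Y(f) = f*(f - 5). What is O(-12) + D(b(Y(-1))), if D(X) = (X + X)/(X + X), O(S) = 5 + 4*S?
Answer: -42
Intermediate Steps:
Y(f) = f*(-5 + f)
b(y) = -5 + y
D(X) = 1 (D(X) = (2*X)/((2*X)) = (2*X)*(1/(2*X)) = 1)
O(-12) + D(b(Y(-1))) = (5 + 4*(-12)) + 1 = (5 - 48) + 1 = -43 + 1 = -42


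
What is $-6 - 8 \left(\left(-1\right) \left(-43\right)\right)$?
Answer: $-350$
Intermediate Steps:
$-6 - 8 \left(\left(-1\right) \left(-43\right)\right) = -6 - 344 = -350$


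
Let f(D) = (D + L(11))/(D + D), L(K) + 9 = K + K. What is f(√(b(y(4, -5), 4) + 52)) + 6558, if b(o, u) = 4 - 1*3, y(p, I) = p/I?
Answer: 13117/2 + 13*√53/106 ≈ 6559.4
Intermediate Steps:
L(K) = -9 + 2*K (L(K) = -9 + (K + K) = -9 + 2*K)
b(o, u) = 1 (b(o, u) = 4 - 3 = 1)
f(D) = (13 + D)/(2*D) (f(D) = (D + (-9 + 2*11))/(D + D) = (D + (-9 + 22))/((2*D)) = (D + 13)*(1/(2*D)) = (13 + D)*(1/(2*D)) = (13 + D)/(2*D))
f(√(b(y(4, -5), 4) + 52)) + 6558 = (13 + √(1 + 52))/(2*(√(1 + 52))) + 6558 = (13 + √53)/(2*(√53)) + 6558 = (√53/53)*(13 + √53)/2 + 6558 = √53*(13 + √53)/106 + 6558 = 6558 + √53*(13 + √53)/106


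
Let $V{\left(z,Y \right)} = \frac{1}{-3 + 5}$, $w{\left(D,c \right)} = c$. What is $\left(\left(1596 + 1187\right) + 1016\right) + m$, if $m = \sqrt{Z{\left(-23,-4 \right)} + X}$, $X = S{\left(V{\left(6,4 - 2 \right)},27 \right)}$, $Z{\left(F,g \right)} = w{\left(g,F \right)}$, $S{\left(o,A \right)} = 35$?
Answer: $3799 + 2 \sqrt{3} \approx 3802.5$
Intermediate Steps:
$V{\left(z,Y \right)} = \frac{1}{2}$
$Z{\left(F,g \right)} = F$
$X = 35$
$m = 2 \sqrt{3}$ ($m = \sqrt{-23 + 35} = \sqrt{12} = 2 \sqrt{3} \approx 3.4641$)
$\left(\left(1596 + 1187\right) + 1016\right) + m = \left(\left(1596 + 1187\right) + 1016\right) + 2 \sqrt{3} = \left(2783 + 1016\right) + 2 \sqrt{3} = 3799 + 2 \sqrt{3}$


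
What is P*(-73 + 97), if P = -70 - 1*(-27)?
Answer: -1032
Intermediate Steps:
P = -43 (P = -70 + 27 = -43)
P*(-73 + 97) = -43*(-73 + 97) = -43*24 = -1032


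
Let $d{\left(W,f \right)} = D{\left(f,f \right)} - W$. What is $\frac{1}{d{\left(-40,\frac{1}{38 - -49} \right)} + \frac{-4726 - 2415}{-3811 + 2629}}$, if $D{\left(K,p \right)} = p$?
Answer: $\frac{11426}{526201} \approx 0.021714$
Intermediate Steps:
$d{\left(W,f \right)} = f - W$
$\frac{1}{d{\left(-40,\frac{1}{38 - -49} \right)} + \frac{-4726 - 2415}{-3811 + 2629}} = \frac{1}{\left(\frac{1}{38 - -49} - -40\right) + \frac{-4726 - 2415}{-3811 + 2629}} = \frac{1}{\left(\frac{1}{38 + 49} + 40\right) - \frac{7141}{-1182}} = \frac{1}{\left(\frac{1}{87} + 40\right) - - \frac{7141}{1182}} = \frac{1}{\left(\frac{1}{87} + 40\right) + \frac{7141}{1182}} = \frac{1}{\frac{3481}{87} + \frac{7141}{1182}} = \frac{1}{\frac{526201}{11426}} = \frac{11426}{526201}$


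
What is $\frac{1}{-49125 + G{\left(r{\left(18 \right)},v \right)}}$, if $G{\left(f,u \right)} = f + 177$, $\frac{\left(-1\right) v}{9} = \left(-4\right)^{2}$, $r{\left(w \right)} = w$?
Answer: $- \frac{1}{48930} \approx -2.0437 \cdot 10^{-5}$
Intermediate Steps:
$v = -144$ ($v = - 9 \left(-4\right)^{2} = \left(-9\right) 16 = -144$)
$G{\left(f,u \right)} = 177 + f$
$\frac{1}{-49125 + G{\left(r{\left(18 \right)},v \right)}} = \frac{1}{-49125 + \left(177 + 18\right)} = \frac{1}{-49125 + 195} = \frac{1}{-48930} = - \frac{1}{48930}$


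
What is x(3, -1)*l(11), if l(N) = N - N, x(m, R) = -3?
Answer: 0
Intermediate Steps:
l(N) = 0
x(3, -1)*l(11) = -3*0 = 0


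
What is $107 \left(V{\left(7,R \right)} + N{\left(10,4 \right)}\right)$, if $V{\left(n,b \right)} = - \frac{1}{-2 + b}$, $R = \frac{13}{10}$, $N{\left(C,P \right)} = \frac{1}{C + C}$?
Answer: $\frac{22149}{140} \approx 158.21$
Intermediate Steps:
$N{\left(C,P \right)} = \frac{1}{2 C}$
$R = \frac{13}{10}$ ($R = 13 \cdot \frac{1}{10} = \frac{13}{10} \approx 1.3$)
$107 \left(V{\left(7,R \right)} + N{\left(10,4 \right)}\right) = 107 \left(- \frac{1}{-2 + \frac{13}{10}} + \frac{1}{2 \cdot 10}\right) = 107 \left(- \frac{1}{- \frac{7}{10}} + \frac{1}{2} \cdot \frac{1}{10}\right) = 107 \left(\left(-1\right) \left(- \frac{10}{7}\right) + \frac{1}{20}\right) = 107 \left(\frac{10}{7} + \frac{1}{20}\right) = 107 \cdot \frac{207}{140} = \frac{22149}{140}$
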